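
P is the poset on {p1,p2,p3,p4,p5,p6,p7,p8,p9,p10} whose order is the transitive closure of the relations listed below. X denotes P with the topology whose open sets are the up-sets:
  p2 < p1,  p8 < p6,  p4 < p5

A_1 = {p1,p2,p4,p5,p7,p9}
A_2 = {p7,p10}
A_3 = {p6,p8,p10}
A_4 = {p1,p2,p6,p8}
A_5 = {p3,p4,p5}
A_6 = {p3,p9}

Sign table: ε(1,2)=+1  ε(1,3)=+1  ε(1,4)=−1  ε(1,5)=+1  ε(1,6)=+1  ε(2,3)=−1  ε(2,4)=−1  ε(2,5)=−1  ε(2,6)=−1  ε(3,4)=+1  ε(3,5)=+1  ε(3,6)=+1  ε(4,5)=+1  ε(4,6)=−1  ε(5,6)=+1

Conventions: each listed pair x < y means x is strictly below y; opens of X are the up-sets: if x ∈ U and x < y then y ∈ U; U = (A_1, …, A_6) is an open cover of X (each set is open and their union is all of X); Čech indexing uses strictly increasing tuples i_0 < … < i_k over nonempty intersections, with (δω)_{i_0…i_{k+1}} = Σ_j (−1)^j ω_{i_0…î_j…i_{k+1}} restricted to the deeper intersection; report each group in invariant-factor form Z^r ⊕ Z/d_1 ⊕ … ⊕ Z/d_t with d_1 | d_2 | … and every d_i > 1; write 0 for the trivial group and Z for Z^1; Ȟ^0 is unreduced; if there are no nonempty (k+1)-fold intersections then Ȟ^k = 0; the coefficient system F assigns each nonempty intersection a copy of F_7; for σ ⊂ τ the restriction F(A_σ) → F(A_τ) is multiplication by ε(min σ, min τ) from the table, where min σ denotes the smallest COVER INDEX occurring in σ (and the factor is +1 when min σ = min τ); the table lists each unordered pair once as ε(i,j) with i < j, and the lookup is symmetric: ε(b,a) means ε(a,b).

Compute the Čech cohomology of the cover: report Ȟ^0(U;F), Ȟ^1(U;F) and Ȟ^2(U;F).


Ȟ^0 ≅ Z/7, Ȟ^1 ≅ Z/7 ⊕ Z/7, Ȟ^2 ≅ 0

nerve of the cover:
  A12={p7} A14={p1,p2} A15={p4,p5} A16={p9} A23={p10} A34={p6,p8} A56={p3}
C dims 6,7; δ0: rk_F7 5
Ȟ^0 = (6 − 5) − 0 = 1, so Ȟ^0 ≅ Z/7
Ȟ^1 = (7 − 0) − 5 = 2, so Ȟ^1 ≅ Z/7 ⊕ Z/7
Ȟ^2 = (0 − 0) − 0 = 0, so Ȟ^2 ≅ 0


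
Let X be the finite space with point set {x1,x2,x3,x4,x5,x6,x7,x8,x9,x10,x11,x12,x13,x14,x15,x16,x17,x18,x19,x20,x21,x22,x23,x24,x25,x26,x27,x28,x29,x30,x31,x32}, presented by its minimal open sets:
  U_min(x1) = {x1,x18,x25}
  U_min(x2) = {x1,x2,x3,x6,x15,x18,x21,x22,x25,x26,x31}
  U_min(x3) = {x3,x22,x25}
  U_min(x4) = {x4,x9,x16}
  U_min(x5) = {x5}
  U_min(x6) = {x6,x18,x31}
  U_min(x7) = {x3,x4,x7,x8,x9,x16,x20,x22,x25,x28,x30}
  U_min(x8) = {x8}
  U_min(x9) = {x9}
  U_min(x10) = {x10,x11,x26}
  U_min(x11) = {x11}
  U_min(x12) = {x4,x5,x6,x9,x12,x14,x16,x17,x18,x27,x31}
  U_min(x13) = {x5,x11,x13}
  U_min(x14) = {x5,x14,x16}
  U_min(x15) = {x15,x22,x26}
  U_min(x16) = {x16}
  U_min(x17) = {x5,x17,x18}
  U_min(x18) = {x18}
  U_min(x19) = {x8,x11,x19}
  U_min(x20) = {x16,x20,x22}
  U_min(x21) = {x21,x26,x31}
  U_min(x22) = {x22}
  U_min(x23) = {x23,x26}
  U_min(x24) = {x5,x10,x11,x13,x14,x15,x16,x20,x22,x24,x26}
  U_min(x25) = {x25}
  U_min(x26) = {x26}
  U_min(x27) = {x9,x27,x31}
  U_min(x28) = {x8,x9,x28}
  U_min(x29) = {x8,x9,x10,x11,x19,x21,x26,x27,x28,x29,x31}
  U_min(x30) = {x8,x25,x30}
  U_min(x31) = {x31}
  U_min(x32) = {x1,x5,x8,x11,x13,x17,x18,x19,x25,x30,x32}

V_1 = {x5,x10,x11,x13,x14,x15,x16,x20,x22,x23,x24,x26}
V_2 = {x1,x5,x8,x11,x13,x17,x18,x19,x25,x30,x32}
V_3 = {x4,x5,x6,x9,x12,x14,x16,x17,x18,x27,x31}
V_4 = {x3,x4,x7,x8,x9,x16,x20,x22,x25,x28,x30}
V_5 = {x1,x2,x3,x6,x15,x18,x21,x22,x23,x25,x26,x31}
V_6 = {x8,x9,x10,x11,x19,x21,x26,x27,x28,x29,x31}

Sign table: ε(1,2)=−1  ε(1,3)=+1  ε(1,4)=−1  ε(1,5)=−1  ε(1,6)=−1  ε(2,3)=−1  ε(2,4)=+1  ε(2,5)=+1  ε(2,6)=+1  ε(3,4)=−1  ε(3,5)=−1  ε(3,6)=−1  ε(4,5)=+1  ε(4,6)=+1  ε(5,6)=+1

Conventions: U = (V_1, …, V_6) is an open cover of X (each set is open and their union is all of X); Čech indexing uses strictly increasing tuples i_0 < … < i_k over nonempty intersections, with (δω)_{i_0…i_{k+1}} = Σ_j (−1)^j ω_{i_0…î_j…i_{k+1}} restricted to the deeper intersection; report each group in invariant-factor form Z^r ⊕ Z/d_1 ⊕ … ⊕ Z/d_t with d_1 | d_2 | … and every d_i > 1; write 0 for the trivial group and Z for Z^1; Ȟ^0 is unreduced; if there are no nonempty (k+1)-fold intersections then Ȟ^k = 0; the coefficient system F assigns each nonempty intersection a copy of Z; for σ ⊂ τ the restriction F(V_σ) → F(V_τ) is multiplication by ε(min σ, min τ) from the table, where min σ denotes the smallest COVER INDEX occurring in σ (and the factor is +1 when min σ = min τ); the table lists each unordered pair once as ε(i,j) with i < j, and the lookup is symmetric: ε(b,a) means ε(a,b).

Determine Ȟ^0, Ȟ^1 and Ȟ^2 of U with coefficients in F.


Ȟ^0 ≅ Z,  Ȟ^1 ≅ 0,  Ȟ^2 ≅ Z/2

intersection data:
  V12={x5,x11,x13} V13={x5,x14,x16} V14={x16,x20,x22} V15={x15,x22,x23,x26} V16={x10,x11,x26} V23={x5,x17,x18} V24={x8,x25,x30} V25={x1,x18,x25} V26={x8,x11,x19} V34={x4,x9,x16} V35={x6,x18,x31} V36={x9,x27,x31} V45={x3,x22,x25} V46={x8,x9,x28} V56={x21,x26,x31}
  V123={x5} V126={x11} V134={x16} V145={x22} V156={x26} V235={x18} V245={x25} V246={x8} V346={x9} V356={x31}
C dims 6,15,10; δ0: rk 5, SNF 1^5; δ1: rk 10, SNF 1^9·2
Ȟ^0 = (6 − 5) − 0 = 1, so Ȟ^0 ≅ Z
Ȟ^1 = (15 − 10) − 5 = 0, so Ȟ^1 ≅ 0
Ȟ^2 = (10 − 0) − 10 = 0 plus torsion [2], so Ȟ^2 ≅ Z/2


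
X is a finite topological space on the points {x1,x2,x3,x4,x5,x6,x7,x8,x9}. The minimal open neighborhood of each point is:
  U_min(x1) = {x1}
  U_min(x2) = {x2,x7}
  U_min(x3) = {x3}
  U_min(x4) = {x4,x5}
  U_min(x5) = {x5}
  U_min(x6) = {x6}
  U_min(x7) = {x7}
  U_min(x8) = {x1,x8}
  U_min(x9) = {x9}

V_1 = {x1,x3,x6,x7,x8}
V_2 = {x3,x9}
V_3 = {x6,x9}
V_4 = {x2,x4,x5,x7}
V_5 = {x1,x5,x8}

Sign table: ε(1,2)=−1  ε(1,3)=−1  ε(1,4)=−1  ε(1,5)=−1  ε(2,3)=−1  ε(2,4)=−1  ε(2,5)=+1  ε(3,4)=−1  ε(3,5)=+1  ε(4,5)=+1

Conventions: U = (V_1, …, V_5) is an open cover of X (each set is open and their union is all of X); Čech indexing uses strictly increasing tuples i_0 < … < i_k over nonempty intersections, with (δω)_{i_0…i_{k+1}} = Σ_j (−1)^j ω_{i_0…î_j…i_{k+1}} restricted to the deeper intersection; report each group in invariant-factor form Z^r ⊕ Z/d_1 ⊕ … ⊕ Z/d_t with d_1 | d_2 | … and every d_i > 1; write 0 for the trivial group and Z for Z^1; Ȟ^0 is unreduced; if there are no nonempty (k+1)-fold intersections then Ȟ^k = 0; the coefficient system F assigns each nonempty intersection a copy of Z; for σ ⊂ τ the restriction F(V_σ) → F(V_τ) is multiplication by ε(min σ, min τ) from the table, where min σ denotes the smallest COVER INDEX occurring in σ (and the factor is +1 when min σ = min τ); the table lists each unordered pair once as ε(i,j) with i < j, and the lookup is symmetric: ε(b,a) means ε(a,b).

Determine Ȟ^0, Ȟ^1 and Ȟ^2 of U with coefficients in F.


nonempty overlaps:
  V12={x3} V13={x6} V14={x7} V15={x1,x8} V23={x9} V45={x5}
C dims 5,6; δ0: rk 5, SNF 1^4·2
degree 0: 5−5−0 = 0 → Ȟ^0 ≅ 0
degree 1: 6−0−5 = 1 plus torsion [2] → Ȟ^1 ≅ Z ⊕ Z/2
degree 2: 0−0−0 = 0 → Ȟ^2 ≅ 0

Ȟ^0(U;F) ≅ 0,  Ȟ^1(U;F) ≅ Z ⊕ Z/2,  Ȟ^2(U;F) ≅ 0


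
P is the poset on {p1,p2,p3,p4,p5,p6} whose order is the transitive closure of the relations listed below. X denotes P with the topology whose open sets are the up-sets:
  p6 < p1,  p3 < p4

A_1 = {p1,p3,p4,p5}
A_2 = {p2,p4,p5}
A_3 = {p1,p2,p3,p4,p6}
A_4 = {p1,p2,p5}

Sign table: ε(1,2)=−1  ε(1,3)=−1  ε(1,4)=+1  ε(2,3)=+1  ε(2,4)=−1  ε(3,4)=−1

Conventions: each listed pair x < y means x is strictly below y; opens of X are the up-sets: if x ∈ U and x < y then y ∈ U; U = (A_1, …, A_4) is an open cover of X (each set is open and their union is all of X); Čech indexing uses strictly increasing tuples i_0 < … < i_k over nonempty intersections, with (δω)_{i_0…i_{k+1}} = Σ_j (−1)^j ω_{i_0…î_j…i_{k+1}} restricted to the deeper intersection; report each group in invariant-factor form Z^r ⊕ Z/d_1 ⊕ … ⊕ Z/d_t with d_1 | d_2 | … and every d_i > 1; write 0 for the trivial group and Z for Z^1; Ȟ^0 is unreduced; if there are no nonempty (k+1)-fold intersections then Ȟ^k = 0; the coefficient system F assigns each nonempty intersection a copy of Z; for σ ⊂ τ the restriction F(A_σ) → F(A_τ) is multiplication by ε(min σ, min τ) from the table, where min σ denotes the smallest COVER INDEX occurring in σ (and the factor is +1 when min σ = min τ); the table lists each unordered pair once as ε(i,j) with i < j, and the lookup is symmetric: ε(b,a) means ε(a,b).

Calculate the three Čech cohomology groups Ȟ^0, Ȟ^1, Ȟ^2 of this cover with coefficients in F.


Ȟ^0(U;F) ≅ Z; Ȟ^1(U;F) ≅ 0; Ȟ^2(U;F) ≅ Z

nerve of the cover:
  A12={p4,p5} A13={p1,p3,p4} A14={p1,p5} A23={p2,p4} A24={p2,p5} A34={p1,p2}
  A123={p4} A124={p5} A134={p1} A234={p2}
C dims 4,6,4; δ0: rk 3, SNF 1^3; δ1: rk 3, SNF 1^3
Ȟ^0 = (4 − 3) − 0 = 1, so Ȟ^0 ≅ Z
Ȟ^1 = (6 − 3) − 3 = 0, so Ȟ^1 ≅ 0
Ȟ^2 = (4 − 0) − 3 = 1, so Ȟ^2 ≅ Z


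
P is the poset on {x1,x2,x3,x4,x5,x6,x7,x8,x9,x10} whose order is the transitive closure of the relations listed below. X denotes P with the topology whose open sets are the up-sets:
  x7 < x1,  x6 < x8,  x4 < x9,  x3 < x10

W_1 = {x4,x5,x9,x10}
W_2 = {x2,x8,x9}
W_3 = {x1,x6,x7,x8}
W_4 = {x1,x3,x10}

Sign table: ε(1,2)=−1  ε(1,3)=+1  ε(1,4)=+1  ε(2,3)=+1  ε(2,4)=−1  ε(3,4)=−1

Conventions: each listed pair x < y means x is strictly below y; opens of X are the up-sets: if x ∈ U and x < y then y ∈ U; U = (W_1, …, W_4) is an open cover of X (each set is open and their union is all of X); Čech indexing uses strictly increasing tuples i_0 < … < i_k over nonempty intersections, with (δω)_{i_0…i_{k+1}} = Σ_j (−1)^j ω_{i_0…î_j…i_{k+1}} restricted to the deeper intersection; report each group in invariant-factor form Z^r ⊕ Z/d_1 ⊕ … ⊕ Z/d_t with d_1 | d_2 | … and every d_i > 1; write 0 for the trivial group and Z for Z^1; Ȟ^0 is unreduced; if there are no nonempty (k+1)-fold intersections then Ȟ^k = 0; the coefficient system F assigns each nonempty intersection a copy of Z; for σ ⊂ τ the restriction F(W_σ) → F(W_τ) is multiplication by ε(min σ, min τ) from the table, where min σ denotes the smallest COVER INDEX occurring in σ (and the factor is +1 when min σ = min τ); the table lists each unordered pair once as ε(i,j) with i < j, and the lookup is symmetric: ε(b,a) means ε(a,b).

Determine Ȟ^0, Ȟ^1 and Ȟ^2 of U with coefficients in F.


intersection data:
  W12={x9} W14={x10} W23={x8} W34={x1}
C dims 4,4; δ0: rk 3, SNF 1^3
Ȟ^0 = (4 − 3) − 0 = 1, so Ȟ^0 ≅ Z
Ȟ^1 = (4 − 0) − 3 = 1, so Ȟ^1 ≅ Z
Ȟ^2 = (0 − 0) − 0 = 0, so Ȟ^2 ≅ 0

Ȟ^0(U;F) ≅ Z; Ȟ^1(U;F) ≅ Z; Ȟ^2(U;F) ≅ 0


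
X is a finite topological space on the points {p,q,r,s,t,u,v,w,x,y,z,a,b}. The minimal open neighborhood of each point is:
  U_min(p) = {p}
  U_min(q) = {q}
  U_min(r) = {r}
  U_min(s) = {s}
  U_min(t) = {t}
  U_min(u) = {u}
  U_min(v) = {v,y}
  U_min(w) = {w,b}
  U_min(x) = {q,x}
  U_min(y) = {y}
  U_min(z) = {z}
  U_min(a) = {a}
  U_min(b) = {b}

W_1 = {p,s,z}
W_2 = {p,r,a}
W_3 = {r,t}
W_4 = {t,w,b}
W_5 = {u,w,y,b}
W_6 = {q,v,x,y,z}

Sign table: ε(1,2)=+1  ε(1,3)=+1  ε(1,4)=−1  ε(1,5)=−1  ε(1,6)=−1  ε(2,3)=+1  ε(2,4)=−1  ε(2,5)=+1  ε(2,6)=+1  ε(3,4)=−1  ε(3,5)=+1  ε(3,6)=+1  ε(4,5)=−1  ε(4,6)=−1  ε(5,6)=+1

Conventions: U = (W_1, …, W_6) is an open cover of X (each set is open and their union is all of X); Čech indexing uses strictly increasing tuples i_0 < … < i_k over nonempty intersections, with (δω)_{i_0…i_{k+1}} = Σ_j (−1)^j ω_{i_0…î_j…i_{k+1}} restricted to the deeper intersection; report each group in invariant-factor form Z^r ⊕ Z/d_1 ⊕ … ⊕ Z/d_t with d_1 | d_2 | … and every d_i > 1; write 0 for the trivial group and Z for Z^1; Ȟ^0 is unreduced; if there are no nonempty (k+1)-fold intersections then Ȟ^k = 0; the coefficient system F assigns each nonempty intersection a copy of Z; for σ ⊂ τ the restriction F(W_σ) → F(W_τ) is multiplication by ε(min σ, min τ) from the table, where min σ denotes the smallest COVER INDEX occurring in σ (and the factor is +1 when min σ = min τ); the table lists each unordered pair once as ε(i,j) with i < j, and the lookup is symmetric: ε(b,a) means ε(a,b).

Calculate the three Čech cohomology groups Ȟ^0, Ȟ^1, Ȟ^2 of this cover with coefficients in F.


Ȟ^0 = 0, Ȟ^1 = Z/2, Ȟ^2 = 0

nerve of the cover:
  W12={p} W16={z} W23={r} W34={t} W45={w,b} W56={y}
C dims 6,6; δ0: rk 6, SNF 1^5·2
Ȟ^0 = (6 − 6) − 0 = 0, so Ȟ^0 ≅ 0
Ȟ^1 = (6 − 0) − 6 = 0 plus torsion [2], so Ȟ^1 ≅ Z/2
Ȟ^2 = (0 − 0) − 0 = 0, so Ȟ^2 ≅ 0


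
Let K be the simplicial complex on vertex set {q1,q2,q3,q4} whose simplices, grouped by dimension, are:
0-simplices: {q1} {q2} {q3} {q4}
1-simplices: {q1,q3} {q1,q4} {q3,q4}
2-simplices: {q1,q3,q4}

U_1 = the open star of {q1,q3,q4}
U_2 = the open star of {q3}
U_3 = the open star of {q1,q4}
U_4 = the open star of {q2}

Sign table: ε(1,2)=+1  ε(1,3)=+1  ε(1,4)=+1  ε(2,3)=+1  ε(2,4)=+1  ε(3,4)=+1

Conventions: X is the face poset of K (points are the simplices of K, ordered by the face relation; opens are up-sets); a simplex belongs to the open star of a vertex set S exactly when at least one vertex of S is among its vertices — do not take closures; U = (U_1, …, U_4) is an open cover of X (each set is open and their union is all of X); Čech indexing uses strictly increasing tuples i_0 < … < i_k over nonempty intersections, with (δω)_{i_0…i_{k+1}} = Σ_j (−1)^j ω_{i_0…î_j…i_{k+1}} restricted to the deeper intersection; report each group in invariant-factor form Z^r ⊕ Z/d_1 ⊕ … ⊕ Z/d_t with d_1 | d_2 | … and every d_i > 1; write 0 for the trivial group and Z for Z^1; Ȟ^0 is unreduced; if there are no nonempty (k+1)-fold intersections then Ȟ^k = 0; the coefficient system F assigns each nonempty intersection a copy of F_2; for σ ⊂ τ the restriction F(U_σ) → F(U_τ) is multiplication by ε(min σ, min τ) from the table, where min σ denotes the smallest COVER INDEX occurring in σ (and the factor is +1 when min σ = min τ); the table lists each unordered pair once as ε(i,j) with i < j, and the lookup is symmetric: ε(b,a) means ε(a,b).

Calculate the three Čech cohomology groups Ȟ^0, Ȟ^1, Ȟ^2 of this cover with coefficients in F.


nonempty overlaps:
  U1={{q1},{q3},{q4},{q1,q3},{q1,q4},{q3,q4},{q1,q3,q4}} U2={{q3},{q1,q3},{q3,q4},{q1,q3,q4}} U3={{q1},{q4},{q1,q3},{q1,q4},{q3,q4},{q1,q3,q4}} U4={{q2}}
  U12={{q3},{q1,q3},{q3,q4},{q1,q3,q4}} U13={{q1},{q4},{q1,q3},{q1,q4},{q3,q4},{q1,q3,q4}} U23={{q1,q3},{q3,q4},{q1,q3,q4}}
  U123={{q1,q3},{q3,q4},{q1,q3,q4}}
C dims 4,3,1; δ0: rk_F2 2; δ1: rk_F2 1
degree 0: 4−2−0 = 2 → Ȟ^0 ≅ Z/2 ⊕ Z/2
degree 1: 3−1−2 = 0 → Ȟ^1 ≅ 0
degree 2: 1−0−1 = 0 → Ȟ^2 ≅ 0

Ȟ^0(U;F) ≅ Z/2 ⊕ Z/2,  Ȟ^1(U;F) ≅ 0,  Ȟ^2(U;F) ≅ 0


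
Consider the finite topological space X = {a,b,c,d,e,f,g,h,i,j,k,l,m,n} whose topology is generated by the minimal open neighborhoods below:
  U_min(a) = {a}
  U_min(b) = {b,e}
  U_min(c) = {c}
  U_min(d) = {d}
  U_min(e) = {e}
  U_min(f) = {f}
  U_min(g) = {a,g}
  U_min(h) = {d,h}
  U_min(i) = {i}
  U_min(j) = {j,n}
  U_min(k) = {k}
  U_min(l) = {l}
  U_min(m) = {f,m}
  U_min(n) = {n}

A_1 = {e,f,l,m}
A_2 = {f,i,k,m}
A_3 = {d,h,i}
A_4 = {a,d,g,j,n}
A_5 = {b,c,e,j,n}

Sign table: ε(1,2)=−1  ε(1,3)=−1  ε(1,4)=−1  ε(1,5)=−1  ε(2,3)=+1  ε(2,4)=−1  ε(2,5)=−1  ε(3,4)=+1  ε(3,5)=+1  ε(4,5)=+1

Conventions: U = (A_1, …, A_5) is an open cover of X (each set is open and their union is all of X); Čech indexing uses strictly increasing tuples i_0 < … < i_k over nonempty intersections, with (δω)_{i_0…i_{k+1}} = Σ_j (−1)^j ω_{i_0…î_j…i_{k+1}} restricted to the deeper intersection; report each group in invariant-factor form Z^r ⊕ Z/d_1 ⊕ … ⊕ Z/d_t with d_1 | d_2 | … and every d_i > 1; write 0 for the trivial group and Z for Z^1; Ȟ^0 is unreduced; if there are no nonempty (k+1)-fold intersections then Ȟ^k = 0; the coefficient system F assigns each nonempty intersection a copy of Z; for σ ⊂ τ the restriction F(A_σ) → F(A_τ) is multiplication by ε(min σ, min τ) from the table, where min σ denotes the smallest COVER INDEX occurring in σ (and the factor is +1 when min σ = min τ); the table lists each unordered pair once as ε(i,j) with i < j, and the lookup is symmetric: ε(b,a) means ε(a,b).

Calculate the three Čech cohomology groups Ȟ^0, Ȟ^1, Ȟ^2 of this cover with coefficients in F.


nerve of the cover:
  A12={f,m} A15={e} A23={i} A34={d} A45={j,n}
C dims 5,5; δ0: rk 4, SNF 1^4
Ȟ^0 = (5 − 4) − 0 = 1, so Ȟ^0 ≅ Z
Ȟ^1 = (5 − 0) − 4 = 1, so Ȟ^1 ≅ Z
Ȟ^2 = (0 − 0) − 0 = 0, so Ȟ^2 ≅ 0

Ȟ^0 = Z,  Ȟ^1 = Z,  Ȟ^2 = 0


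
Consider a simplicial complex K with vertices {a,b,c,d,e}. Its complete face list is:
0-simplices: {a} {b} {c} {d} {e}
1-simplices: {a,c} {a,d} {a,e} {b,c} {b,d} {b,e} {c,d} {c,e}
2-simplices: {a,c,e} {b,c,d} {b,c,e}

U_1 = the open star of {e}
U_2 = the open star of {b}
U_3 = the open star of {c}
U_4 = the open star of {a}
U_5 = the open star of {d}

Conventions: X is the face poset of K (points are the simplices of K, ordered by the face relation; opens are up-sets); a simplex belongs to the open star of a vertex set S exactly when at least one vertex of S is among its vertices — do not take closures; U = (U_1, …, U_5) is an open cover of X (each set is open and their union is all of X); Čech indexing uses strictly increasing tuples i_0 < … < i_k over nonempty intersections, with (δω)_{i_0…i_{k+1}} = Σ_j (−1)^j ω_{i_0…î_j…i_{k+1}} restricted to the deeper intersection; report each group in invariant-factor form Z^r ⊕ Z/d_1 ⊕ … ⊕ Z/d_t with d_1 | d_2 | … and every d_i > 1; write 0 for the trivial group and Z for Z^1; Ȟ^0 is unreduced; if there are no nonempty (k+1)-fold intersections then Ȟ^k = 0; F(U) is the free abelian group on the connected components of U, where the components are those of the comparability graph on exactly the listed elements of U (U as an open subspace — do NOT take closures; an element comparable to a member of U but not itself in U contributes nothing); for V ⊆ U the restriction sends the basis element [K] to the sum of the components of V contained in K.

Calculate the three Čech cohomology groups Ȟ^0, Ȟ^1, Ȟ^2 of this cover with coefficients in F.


nonempty overlaps:
  U1={{e},{a,e},{b,e},{c,e},{a,c,e},{b,c,e}} U2={{b},{b,c},{b,d},{b,e},{b,c,d},{b,c,e}} U3={{c},{a,c},{b,c},{c,d},{c,e},{a,c,e},{b,c,d},{b,c,e}} U4={{a},{a,c},{a,d},{a,e},{a,c,e}} U5={{d},{a,d},{b,d},{c,d},{b,c,d}}
  U12={{b,e},{b,c,e}} U13={{c,e},{a,c,e},{b,c,e}} U14={{a,e},{a,c,e}} U23={{b,c},{b,c,d},{b,c,e}} U25={{b,d},{b,c,d}} U34={{a,c},{a,c,e}} U35={{c,d},{b,c,d}} U45={{a,d}}
  U123={{b,c,e}} U134={{a,c,e}} U235={{b,c,d}}
components per intersection:
  U1: {{e},{a,e},{b,e},{c,e},{a,c,e},{b,c,e}}
  U2: {{b},{b,c},{b,d},{b,e},{b,c,d},{b,c,e}}
  U3: {{c},{a,c},{b,c},{c,d},{c,e},{a,c,e},{b,c,d},{b,c,e}}
  U4: {{a},{a,c},{a,d},{a,e},{a,c,e}}
  U5: {{d},{a,d},{b,d},{c,d},{b,c,d}}
  U12: {{b,e},{b,c,e}}
  U13: {{c,e},{a,c,e},{b,c,e}}
  U14: {{a,e},{a,c,e}}
  U23: {{b,c},{b,c,d},{b,c,e}}
  U25: {{b,d},{b,c,d}}
  U34: {{a,c},{a,c,e}}
  U35: {{c,d},{b,c,d}}
  U45: {{a,d}}
  U123: {{b,c,e}}
  U134: {{a,c,e}}
  U235: {{b,c,d}}
C dims 5,8,3; δ0: rk 4, SNF 1^4; δ1: rk 3, SNF 1^3
degree 0: 5−4−0 = 1 → Ȟ^0 ≅ Z
degree 1: 8−3−4 = 1 → Ȟ^1 ≅ Z
degree 2: 3−0−3 = 0 → Ȟ^2 ≅ 0

Ȟ^0(U;F) ≅ Z,  Ȟ^1(U;F) ≅ Z,  Ȟ^2(U;F) ≅ 0


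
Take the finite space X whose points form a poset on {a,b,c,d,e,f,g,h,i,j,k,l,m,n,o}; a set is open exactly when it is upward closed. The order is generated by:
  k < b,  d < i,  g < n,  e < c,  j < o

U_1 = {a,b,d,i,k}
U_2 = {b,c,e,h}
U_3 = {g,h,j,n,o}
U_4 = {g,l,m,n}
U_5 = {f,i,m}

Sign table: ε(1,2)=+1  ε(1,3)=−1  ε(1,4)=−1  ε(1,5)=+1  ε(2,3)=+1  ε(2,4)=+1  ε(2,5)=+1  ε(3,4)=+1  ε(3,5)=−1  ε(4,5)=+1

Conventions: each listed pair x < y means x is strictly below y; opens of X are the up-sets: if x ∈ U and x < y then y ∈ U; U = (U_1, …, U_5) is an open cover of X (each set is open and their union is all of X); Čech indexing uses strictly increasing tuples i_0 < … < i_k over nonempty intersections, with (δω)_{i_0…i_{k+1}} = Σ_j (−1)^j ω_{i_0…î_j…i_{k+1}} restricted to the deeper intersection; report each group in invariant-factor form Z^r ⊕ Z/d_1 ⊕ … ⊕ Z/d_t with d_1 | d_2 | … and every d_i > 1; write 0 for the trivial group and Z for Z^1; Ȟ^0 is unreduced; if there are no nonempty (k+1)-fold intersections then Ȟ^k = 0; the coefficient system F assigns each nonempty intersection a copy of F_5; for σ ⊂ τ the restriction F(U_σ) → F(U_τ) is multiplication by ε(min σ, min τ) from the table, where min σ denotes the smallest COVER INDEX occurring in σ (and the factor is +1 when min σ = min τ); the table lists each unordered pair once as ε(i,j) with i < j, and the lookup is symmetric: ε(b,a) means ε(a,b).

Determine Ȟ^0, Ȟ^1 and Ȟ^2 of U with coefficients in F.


Ȟ^0 ≅ Z/5, Ȟ^1 ≅ Z/5 and Ȟ^2 ≅ 0

cover nerve:
  U12={b} U15={i} U23={h} U34={g,n} U45={m}
C dims 5,5; δ0: rk_F5 4
Ȟ^0: (5−4)−0=1 ⇒ Z/5
Ȟ^1: (5−0)−4=1 ⇒ Z/5
Ȟ^2: (0−0)−0=0 ⇒ 0


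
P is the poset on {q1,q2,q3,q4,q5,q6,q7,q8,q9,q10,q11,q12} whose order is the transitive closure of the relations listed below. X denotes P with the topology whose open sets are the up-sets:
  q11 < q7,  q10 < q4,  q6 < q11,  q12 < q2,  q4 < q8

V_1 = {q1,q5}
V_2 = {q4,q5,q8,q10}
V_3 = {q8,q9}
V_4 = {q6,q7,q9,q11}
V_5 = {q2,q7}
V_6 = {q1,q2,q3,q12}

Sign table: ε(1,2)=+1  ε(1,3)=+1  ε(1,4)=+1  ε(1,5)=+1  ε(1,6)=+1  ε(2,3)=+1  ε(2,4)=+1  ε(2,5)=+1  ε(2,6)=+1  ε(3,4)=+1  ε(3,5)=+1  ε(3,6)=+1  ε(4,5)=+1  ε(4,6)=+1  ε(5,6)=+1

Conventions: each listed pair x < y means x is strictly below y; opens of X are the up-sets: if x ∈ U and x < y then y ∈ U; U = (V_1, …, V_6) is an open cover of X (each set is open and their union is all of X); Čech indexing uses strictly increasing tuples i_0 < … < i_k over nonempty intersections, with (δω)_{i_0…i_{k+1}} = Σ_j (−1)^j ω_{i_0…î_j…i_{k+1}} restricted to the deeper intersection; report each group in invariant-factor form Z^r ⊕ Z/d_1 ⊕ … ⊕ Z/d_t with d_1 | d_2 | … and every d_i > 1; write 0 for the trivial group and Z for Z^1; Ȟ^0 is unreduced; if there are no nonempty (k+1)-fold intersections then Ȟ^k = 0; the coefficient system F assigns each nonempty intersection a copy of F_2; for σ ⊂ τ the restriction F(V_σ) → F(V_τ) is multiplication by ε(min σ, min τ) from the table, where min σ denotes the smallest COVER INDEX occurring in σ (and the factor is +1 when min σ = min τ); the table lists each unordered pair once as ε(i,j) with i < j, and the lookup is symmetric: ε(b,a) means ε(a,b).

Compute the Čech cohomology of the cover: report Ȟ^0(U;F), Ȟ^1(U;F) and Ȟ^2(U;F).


nerve of the cover:
  V12={q5} V16={q1} V23={q8} V34={q9} V45={q7} V56={q2}
C dims 6,6; δ0: rk_F2 5
Ȟ^0 = (6 − 5) − 0 = 1, so Ȟ^0 ≅ Z/2
Ȟ^1 = (6 − 0) − 5 = 1, so Ȟ^1 ≅ Z/2
Ȟ^2 = (0 − 0) − 0 = 0, so Ȟ^2 ≅ 0

Ȟ^0 ≅ Z/2,  Ȟ^1 ≅ Z/2,  Ȟ^2 ≅ 0


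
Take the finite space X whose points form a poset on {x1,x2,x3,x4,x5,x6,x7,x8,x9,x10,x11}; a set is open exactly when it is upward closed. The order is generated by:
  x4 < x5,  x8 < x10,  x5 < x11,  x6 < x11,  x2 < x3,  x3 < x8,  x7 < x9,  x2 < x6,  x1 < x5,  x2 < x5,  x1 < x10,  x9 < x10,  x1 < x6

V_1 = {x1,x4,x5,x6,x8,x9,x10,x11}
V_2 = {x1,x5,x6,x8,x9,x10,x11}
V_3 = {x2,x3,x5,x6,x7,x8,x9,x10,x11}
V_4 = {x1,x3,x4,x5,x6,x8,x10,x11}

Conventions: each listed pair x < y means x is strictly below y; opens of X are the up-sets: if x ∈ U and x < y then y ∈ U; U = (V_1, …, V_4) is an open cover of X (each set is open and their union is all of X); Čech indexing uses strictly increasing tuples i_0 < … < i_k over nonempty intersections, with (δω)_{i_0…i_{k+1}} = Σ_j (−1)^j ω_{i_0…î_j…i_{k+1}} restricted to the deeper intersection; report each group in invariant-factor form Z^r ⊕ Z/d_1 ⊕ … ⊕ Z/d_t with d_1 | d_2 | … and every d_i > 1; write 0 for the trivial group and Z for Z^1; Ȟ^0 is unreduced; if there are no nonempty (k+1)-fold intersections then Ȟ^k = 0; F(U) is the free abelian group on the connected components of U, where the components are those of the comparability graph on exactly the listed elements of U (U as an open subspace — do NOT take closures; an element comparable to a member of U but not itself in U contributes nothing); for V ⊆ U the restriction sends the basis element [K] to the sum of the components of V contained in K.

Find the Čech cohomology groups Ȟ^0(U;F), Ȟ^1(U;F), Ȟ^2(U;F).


Ȟ^0 = Z, Ȟ^1 = Z, Ȟ^2 = 0

cover nerve:
  V12={x1,x5,x6,x8,x9,x10,x11} V13={x5,x6,x8,x9,x10,x11} V14={x1,x4,x5,x6,x8,x10,x11} V23={x5,x6,x8,x9,x10,x11} V24={x1,x5,x6,x8,x10,x11} V34={x3,x5,x6,x8,x10,x11}
  V123={x5,x6,x8,x9,x10,x11} V124={x1,x5,x6,x8,x10,x11} V134={x5,x6,x8,x10,x11} V234={x5,x6,x8,x10,x11}
  V1234={x5,x6,x8,x10,x11}
components per intersection:
  V1: {x1,x4,x5,x6,x8,x9,x10,x11}
  V2: {x1,x5,x6,x8,x9,x10,x11}
  V3: {x2,x3,x5,x6,x7,x8,x9,x10,x11}
  V4: {x1,x3,x4,x5,x6,x8,x10,x11}
  V12: {x1,x5,x6,x8,x9,x10,x11}
  V13: {x5,x6,x11} {x8,x9,x10}
  V14: {x1,x4,x5,x6,x8,x10,x11}
  V23: {x5,x6,x11} {x8,x9,x10}
  V24: {x1,x5,x6,x8,x10,x11}
  V34: {x3,x8,x10} {x5,x6,x11}
  V123: {x5,x6,x11} {x8,x9,x10}
  V124: {x1,x5,x6,x8,x10,x11}
  V134: {x5,x6,x11} {x8,x10}
  V234: {x5,x6,x11} {x8,x10}
  V1234: {x5,x6,x11} {x8,x10}
C dims 4,9,7,2; δ0: rk 3, SNF 1^3; δ1: rk 5, SNF 1^5; δ2: rk 2, SNF 1^2
Ȟ^0: (4−3)−0=1 ⇒ Z
Ȟ^1: (9−5)−3=1 ⇒ Z
Ȟ^2: (7−2)−5=0 ⇒ 0


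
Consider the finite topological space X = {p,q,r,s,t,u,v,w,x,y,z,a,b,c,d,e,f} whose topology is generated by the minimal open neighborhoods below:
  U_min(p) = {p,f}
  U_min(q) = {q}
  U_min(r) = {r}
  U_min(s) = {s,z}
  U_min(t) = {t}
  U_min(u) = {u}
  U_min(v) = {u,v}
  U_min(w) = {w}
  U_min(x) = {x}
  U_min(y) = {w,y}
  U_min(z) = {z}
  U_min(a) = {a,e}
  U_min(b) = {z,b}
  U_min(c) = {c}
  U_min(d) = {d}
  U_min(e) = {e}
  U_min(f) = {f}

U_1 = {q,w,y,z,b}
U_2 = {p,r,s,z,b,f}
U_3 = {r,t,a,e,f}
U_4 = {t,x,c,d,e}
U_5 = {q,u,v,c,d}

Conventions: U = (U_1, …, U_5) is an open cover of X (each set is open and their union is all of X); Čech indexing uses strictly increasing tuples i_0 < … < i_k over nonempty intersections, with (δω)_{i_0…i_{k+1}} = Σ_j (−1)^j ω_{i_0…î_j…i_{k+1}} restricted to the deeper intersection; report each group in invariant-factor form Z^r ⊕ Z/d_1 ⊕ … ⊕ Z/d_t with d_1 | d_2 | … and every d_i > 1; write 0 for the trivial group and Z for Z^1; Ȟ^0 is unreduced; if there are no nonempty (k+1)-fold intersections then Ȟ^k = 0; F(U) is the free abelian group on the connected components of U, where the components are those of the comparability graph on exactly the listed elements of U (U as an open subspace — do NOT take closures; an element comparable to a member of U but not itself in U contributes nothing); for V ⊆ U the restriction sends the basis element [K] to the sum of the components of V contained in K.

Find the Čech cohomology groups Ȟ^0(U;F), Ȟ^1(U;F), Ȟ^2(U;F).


Ȟ^0(U;F) ≅ Z^11,  Ȟ^1(U;F) ≅ 0,  Ȟ^2(U;F) ≅ 0

nerve simplices:
  U12={z,b} U15={q} U23={r,f} U34={t,e} U45={c,d}
components per intersection:
  U1: {q} {w,y} {z,b}
  U2: {p,f} {r} {s,z,b}
  U3: {r} {t} {a,e} {f}
  U4: {t} {x} {c} {d} {e}
  U5: {q} {u,v} {c} {d}
  U12: {z,b}
  U15: {q}
  U23: {r} {f}
  U34: {t} {e}
  U45: {c} {d}
C dims 19,8; δ0: rk 8, SNF 1^8
degree 0: 19−8−0 = 11 → Ȟ^0 ≅ Z^11
degree 1: 8−0−8 = 0 → Ȟ^1 ≅ 0
degree 2: 0−0−0 = 0 → Ȟ^2 ≅ 0


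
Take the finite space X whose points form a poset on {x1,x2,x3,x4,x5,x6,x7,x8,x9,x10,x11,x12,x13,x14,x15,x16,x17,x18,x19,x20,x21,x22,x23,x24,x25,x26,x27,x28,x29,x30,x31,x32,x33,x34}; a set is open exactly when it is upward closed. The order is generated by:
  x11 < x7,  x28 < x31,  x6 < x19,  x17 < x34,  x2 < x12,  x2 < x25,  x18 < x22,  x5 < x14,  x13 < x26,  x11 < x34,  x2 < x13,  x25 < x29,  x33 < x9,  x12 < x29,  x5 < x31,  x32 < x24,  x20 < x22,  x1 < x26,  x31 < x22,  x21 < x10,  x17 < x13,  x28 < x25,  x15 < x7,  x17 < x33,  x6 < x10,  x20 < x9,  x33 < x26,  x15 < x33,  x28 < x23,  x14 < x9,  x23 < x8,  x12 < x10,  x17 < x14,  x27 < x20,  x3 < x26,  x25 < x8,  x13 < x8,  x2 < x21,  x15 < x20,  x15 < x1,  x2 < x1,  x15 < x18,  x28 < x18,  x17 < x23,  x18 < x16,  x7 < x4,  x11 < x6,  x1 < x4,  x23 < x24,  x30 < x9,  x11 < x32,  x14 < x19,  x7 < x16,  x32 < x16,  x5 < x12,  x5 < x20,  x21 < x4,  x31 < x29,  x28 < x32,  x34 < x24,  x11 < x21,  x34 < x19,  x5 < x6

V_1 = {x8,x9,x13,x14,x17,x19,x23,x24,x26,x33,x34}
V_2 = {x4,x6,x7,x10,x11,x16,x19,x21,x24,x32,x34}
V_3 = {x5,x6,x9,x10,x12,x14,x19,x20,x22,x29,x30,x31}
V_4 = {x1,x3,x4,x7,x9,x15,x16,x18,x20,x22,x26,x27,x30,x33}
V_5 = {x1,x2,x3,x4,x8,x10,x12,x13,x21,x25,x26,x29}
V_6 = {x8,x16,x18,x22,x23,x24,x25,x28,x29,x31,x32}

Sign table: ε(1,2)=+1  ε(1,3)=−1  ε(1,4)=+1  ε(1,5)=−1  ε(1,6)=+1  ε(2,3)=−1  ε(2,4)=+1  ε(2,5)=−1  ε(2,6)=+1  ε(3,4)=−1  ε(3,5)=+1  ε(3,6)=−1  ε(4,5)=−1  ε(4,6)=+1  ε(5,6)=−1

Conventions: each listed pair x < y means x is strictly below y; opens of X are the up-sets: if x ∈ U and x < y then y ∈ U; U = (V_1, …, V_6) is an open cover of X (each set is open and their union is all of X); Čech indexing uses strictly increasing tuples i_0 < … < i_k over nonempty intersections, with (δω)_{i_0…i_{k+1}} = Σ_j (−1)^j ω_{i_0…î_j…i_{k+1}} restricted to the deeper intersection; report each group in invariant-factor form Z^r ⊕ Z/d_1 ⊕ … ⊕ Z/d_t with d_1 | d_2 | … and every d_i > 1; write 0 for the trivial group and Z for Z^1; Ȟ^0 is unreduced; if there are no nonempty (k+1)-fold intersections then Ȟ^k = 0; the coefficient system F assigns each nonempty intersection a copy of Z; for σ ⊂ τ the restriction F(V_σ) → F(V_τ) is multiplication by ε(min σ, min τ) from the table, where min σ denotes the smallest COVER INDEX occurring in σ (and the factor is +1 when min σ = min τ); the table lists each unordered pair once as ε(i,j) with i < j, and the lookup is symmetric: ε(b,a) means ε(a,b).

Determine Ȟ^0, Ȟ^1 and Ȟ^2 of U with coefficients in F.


Ȟ^0 ≅ Z; Ȟ^1 ≅ 0; Ȟ^2 ≅ Z/2

nerve of the cover:
  V12={x19,x24,x34} V13={x9,x14,x19} V14={x9,x26,x33} V15={x8,x13,x26} V16={x8,x23,x24} V23={x6,x10,x19} V24={x4,x7,x16} V25={x4,x10,x21} V26={x16,x24,x32} V34={x9,x20,x22,x30} V35={x10,x12,x29} V36={x22,x29,x31} V45={x1,x3,x4,x26} V46={x16,x18,x22} V56={x8,x25,x29}
  V123={x19} V126={x24} V134={x9} V145={x26} V156={x8} V235={x10} V245={x4} V246={x16} V346={x22} V356={x29}
C dims 6,15,10; δ0: rk 5, SNF 1^5; δ1: rk 10, SNF 1^9·2
Ȟ^0 = (6 − 5) − 0 = 1, so Ȟ^0 ≅ Z
Ȟ^1 = (15 − 10) − 5 = 0, so Ȟ^1 ≅ 0
Ȟ^2 = (10 − 0) − 10 = 0 plus torsion [2], so Ȟ^2 ≅ Z/2


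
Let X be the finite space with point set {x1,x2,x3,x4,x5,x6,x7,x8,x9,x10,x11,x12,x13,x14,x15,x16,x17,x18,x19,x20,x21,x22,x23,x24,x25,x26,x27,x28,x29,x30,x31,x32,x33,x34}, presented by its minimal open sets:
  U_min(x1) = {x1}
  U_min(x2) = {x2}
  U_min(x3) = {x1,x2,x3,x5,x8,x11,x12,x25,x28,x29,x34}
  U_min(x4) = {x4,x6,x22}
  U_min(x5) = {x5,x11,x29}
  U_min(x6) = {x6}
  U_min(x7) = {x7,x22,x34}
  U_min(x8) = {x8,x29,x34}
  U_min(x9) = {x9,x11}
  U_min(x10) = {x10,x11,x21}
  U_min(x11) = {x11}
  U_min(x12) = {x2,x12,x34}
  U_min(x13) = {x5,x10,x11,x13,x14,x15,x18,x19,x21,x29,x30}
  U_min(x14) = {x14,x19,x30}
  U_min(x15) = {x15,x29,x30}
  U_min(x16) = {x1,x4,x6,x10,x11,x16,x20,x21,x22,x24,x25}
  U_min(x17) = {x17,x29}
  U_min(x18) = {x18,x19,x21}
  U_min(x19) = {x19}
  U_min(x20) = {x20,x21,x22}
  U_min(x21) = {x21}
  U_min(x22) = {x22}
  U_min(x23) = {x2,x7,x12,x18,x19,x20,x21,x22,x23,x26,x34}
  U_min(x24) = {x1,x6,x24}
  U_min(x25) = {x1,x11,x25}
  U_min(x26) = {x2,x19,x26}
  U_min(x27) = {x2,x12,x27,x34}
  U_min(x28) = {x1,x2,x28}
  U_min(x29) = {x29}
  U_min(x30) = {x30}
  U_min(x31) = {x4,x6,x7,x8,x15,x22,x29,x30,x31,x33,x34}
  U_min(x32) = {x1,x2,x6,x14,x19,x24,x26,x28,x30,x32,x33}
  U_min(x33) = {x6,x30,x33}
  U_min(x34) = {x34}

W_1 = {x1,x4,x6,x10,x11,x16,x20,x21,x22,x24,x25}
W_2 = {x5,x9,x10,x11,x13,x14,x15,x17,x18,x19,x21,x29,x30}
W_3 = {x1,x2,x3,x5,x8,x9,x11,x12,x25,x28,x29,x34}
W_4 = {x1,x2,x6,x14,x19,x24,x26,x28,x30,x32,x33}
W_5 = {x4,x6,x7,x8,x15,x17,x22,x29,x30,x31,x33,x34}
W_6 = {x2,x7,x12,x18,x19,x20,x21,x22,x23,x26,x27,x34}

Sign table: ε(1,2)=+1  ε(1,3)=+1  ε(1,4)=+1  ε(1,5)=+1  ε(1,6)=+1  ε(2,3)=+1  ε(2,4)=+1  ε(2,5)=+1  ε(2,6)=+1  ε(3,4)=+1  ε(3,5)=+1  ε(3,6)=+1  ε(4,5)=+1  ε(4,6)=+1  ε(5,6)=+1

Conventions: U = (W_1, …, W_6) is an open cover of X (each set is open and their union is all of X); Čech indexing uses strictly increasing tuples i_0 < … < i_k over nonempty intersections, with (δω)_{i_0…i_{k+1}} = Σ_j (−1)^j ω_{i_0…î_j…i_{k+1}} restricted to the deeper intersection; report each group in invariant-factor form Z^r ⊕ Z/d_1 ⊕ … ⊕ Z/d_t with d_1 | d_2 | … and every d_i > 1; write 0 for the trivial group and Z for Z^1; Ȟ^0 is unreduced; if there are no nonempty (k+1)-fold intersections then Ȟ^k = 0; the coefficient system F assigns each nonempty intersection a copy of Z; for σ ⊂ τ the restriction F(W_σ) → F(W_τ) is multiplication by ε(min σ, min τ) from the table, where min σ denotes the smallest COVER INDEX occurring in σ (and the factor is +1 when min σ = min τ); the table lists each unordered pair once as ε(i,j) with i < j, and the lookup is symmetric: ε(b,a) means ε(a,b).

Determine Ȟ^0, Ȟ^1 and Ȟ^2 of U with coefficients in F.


nerve of the cover:
  W12={x10,x11,x21} W13={x1,x11,x25} W14={x1,x6,x24} W15={x4,x6,x22} W16={x20,x21,x22} W23={x5,x9,x11,x29} W24={x14,x19,x30} W25={x15,x17,x29,x30} W26={x18,x19,x21} W34={x1,x2,x28} W35={x8,x29,x34} W36={x2,x12,x34} W45={x6,x30,x33} W46={x2,x19,x26} W56={x7,x22,x34}
  W123={x11} W126={x21} W134={x1} W145={x6} W156={x22} W235={x29} W245={x30} W246={x19} W346={x2} W356={x34}
C dims 6,15,10; δ0: rk 5, SNF 1^5; δ1: rk 10, SNF 1^9·2
Ȟ^0 = (6 − 5) − 0 = 1, so Ȟ^0 ≅ Z
Ȟ^1 = (15 − 10) − 5 = 0, so Ȟ^1 ≅ 0
Ȟ^2 = (10 − 0) − 10 = 0 plus torsion [2], so Ȟ^2 ≅ Z/2

Ȟ^0 = Z; Ȟ^1 = 0; Ȟ^2 = Z/2


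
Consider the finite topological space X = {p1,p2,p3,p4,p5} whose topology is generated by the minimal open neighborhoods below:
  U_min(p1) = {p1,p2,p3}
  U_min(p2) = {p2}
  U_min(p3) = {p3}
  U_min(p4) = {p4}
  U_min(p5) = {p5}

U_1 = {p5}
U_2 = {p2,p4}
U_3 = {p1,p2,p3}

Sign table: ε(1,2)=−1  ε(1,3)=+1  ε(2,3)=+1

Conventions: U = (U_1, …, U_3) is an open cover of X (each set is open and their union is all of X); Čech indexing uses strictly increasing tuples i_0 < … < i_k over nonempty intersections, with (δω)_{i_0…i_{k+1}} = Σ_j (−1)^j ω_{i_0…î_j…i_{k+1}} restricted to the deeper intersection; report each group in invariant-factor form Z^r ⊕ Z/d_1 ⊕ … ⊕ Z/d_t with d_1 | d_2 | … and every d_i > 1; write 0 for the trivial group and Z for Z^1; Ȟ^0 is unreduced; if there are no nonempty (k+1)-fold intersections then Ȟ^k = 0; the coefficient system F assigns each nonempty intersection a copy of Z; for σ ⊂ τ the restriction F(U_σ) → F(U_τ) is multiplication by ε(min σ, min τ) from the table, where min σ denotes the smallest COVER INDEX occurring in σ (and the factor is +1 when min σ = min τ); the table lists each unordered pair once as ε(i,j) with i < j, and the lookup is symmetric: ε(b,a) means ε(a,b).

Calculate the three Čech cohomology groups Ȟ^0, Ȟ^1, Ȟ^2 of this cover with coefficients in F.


intersection data:
  U23={p2}
C dims 3,1; δ0: rk 1, SNF 1^1
Ȟ^0 = (3 − 1) − 0 = 2, so Ȟ^0 ≅ Z^2
Ȟ^1 = (1 − 0) − 1 = 0, so Ȟ^1 ≅ 0
Ȟ^2 = (0 − 0) − 0 = 0, so Ȟ^2 ≅ 0

Ȟ^0 ≅ Z^2,  Ȟ^1 ≅ 0,  Ȟ^2 ≅ 0


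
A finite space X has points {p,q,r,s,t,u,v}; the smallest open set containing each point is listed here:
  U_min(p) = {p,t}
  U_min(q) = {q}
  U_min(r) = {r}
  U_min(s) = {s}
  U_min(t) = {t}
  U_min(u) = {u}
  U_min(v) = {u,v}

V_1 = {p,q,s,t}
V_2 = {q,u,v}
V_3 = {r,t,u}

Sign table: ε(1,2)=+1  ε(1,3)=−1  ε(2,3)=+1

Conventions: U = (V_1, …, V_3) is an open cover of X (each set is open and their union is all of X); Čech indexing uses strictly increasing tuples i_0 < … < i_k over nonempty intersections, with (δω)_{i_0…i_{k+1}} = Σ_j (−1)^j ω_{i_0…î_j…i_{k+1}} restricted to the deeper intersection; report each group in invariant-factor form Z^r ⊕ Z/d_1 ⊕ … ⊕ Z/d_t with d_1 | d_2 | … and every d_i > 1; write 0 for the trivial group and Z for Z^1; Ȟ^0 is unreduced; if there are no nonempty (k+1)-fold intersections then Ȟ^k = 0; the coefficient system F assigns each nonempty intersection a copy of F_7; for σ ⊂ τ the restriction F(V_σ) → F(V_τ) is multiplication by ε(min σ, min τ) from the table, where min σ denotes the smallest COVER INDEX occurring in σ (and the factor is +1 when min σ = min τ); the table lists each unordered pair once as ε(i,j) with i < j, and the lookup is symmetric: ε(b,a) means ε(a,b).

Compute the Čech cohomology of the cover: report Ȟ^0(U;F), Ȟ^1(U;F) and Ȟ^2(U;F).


nerve of the cover:
  V12={q} V13={t} V23={u}
C dims 3,3; δ0: rk_F7 3
Ȟ^0 = (3 − 3) − 0 = 0, so Ȟ^0 ≅ 0
Ȟ^1 = (3 − 0) − 3 = 0, so Ȟ^1 ≅ 0
Ȟ^2 = (0 − 0) − 0 = 0, so Ȟ^2 ≅ 0

Ȟ^0 = 0; Ȟ^1 = 0; Ȟ^2 = 0


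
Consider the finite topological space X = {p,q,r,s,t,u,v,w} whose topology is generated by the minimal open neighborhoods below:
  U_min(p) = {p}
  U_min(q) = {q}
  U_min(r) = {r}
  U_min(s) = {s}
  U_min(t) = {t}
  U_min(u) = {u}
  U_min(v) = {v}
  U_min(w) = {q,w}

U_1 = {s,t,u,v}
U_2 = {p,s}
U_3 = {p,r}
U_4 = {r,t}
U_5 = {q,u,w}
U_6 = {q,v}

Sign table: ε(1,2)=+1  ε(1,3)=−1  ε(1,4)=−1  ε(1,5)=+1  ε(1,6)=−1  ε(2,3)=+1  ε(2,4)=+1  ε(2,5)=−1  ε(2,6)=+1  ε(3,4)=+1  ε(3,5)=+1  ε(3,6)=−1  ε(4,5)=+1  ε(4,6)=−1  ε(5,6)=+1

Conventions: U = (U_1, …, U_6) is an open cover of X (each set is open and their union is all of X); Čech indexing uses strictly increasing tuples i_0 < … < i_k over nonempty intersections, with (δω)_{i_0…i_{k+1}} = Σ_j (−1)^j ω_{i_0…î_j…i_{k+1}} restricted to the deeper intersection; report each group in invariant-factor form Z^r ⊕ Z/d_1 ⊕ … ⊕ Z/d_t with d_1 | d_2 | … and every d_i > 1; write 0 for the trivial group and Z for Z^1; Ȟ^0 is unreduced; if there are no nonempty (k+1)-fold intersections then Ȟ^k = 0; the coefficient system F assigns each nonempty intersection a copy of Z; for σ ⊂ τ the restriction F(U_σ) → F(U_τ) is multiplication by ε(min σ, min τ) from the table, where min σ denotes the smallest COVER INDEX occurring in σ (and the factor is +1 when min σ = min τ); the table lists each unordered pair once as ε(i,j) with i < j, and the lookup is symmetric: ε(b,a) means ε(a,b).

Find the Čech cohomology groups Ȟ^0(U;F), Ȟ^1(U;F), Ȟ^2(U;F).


nonempty intersections:
  U12={s} U14={t} U15={u} U16={v} U23={p} U34={r} U56={q}
C dims 6,7; δ0: rk 6, SNF 1^5·2
Ȟ^0: (6−6)−0=0 ⇒ 0
Ȟ^1: (7−0)−6=1 plus torsion [2] ⇒ Z ⊕ Z/2
Ȟ^2: (0−0)−0=0 ⇒ 0

Ȟ^0 = 0, Ȟ^1 = Z ⊕ Z/2 and Ȟ^2 = 0


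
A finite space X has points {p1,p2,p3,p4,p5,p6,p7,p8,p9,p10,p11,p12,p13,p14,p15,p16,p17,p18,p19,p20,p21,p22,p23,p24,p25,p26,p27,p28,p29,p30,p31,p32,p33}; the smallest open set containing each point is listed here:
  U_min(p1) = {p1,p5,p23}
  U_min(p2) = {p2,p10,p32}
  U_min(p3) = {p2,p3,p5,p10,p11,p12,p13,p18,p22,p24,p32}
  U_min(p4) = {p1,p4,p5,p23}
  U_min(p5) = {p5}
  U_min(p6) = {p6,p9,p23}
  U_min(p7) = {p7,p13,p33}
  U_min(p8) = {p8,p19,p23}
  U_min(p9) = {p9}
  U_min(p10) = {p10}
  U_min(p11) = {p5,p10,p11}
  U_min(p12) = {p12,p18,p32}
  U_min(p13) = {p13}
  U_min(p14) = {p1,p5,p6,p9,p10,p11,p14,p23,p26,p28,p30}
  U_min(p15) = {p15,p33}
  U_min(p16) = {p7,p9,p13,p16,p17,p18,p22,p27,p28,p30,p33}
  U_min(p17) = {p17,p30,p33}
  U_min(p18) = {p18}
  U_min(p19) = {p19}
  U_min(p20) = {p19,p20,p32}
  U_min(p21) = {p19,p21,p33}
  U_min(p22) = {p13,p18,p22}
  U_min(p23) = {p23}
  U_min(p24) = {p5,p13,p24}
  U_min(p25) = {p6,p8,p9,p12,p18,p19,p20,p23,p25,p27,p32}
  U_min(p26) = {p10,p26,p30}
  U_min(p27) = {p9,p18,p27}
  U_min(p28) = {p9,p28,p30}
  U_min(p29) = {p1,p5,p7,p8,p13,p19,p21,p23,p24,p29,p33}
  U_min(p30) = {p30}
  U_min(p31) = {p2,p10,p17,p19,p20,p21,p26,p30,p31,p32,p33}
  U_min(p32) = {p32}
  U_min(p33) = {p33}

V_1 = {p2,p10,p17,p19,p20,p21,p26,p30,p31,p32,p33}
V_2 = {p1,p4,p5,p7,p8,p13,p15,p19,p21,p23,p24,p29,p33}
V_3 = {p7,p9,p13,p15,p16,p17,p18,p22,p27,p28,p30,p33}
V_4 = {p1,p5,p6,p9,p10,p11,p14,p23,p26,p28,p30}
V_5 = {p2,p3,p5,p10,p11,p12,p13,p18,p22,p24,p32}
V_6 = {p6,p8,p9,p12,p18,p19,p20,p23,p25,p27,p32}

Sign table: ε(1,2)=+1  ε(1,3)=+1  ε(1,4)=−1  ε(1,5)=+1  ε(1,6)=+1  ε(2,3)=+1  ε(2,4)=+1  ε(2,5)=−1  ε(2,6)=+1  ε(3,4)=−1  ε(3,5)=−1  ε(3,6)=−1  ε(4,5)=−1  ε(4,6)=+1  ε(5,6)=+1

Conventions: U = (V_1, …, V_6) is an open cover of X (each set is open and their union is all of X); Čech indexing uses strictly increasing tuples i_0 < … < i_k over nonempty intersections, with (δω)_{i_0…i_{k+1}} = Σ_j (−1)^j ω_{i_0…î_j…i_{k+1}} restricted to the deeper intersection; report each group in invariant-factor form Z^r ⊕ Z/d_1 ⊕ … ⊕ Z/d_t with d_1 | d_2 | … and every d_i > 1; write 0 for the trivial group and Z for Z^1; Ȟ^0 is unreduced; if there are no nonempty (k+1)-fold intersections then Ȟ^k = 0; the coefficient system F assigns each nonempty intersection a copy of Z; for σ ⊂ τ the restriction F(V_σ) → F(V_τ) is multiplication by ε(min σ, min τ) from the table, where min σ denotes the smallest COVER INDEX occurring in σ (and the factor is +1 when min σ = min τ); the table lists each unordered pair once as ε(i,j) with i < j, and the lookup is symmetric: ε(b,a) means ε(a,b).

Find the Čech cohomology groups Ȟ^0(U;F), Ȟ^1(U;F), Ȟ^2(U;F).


Ȟ^0 ≅ 0,  Ȟ^1 ≅ Z/2,  Ȟ^2 ≅ Z

intersection data:
  V12={p19,p21,p33} V13={p17,p30,p33} V14={p10,p26,p30} V15={p2,p10,p32} V16={p19,p20,p32} V23={p7,p13,p15,p33} V24={p1,p5,p23} V25={p5,p13,p24} V26={p8,p19,p23} V34={p9,p28,p30} V35={p13,p18,p22} V36={p9,p18,p27} V45={p5,p10,p11} V46={p6,p9,p23} V56={p12,p18,p32}
  V123={p33} V126={p19} V134={p30} V145={p10} V156={p32} V235={p13} V245={p5} V246={p23} V346={p9} V356={p18}
C dims 6,15,10; δ0: rk 6, SNF 1^5·2; δ1: rk 9, SNF 1^9
Ȟ^0 = (6 − 6) − 0 = 0, so Ȟ^0 ≅ 0
Ȟ^1 = (15 − 9) − 6 = 0 plus torsion [2], so Ȟ^1 ≅ Z/2
Ȟ^2 = (10 − 0) − 9 = 1, so Ȟ^2 ≅ Z
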